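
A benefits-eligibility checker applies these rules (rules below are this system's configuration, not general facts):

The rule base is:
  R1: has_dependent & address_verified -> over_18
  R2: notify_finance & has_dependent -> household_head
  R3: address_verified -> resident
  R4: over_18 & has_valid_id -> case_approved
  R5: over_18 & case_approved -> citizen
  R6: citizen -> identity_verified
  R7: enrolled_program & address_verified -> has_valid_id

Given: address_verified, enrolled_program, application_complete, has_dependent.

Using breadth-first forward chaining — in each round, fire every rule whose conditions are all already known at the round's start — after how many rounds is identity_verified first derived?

Round 1: R1 [has_dependent & address_verified -> over_18]; R3 [address_verified -> resident]; R7 [enrolled_program & address_verified -> has_valid_id]. Adds over_18, resident, has_valid_id.
Round 2: R4 [over_18 & has_valid_id -> case_approved]. Adds case_approved.
Round 3: R5 [over_18 & case_approved -> citizen]. Adds citizen.
Round 4: R6 [citizen -> identity_verified]. Adds identity_verified.
identity_verified first appears in round 4.

4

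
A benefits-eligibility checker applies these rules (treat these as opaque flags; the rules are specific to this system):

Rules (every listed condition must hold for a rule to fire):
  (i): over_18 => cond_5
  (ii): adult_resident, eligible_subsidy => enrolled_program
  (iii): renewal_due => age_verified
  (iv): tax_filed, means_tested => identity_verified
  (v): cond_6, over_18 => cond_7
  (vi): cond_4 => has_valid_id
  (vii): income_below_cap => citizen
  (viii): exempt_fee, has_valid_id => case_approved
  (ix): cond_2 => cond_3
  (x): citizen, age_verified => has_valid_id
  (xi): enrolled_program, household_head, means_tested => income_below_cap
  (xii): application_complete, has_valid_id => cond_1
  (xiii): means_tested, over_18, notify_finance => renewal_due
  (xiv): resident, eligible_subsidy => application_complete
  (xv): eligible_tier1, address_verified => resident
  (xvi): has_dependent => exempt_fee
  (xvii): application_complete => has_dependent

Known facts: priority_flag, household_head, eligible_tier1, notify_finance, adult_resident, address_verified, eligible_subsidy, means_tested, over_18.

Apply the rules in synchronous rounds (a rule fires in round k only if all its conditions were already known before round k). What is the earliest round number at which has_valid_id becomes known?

Round 1: (i) [over_18 => cond_5]; (ii) [adult_resident, eligible_subsidy => enrolled_program]; (xiii) [means_tested, over_18, notify_finance => renewal_due]; (xv) [eligible_tier1, address_verified => resident]. New: cond_5, enrolled_program, renewal_due, resident.
Round 2: (iii) [renewal_due => age_verified]; (xi) [enrolled_program, household_head, means_tested => income_below_cap]; (xiv) [resident, eligible_subsidy => application_complete]. New: age_verified, income_below_cap, application_complete.
Round 3: (vii) [income_below_cap => citizen]; (xvii) [application_complete => has_dependent]. New: citizen, has_dependent.
Round 4: (x) [citizen, age_verified => has_valid_id]; (xvi) [has_dependent => exempt_fee]. New: has_valid_id, exempt_fee.
has_valid_id first appears in round 4.

4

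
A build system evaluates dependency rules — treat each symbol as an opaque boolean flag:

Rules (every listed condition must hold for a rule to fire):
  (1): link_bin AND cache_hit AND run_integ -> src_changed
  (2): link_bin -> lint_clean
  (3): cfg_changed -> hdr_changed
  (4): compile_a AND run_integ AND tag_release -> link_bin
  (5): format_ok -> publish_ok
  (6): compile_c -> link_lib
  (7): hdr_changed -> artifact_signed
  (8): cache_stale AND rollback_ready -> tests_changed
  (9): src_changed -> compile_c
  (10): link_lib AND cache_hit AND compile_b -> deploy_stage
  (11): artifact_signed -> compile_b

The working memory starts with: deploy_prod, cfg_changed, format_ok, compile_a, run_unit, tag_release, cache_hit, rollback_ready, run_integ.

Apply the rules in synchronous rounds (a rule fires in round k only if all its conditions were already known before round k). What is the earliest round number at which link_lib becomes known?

4

Round 1: (3) [cfg_changed -> hdr_changed]; (4) [compile_a AND run_integ AND tag_release -> link_bin]; (5) [format_ok -> publish_ok]. New: hdr_changed, link_bin, publish_ok.
Round 2: (1) [link_bin AND cache_hit AND run_integ -> src_changed]; (2) [link_bin -> lint_clean]; (7) [hdr_changed -> artifact_signed]. New: src_changed, lint_clean, artifact_signed.
Round 3: (9) [src_changed -> compile_c]; (11) [artifact_signed -> compile_b]. New: compile_c, compile_b.
Round 4: (6) [compile_c -> link_lib]. New: link_lib.
link_lib first appears in round 4.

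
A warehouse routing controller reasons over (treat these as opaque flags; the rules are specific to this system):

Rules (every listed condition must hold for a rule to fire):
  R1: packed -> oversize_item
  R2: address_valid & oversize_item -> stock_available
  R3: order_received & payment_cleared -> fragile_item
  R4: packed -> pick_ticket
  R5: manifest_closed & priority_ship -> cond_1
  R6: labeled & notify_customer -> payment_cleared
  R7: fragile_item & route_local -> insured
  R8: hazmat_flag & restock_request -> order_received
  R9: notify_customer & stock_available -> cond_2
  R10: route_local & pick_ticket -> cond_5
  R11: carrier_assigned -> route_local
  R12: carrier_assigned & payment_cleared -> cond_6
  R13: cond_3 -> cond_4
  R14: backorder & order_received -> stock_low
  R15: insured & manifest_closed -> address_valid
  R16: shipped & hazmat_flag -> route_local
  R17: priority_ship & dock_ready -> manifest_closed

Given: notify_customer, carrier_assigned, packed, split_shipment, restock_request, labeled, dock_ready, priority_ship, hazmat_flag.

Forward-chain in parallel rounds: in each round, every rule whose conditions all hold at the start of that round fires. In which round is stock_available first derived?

Round 1: R1 [packed -> oversize_item]; R4 [packed -> pick_ticket]; R6 [labeled & notify_customer -> payment_cleared]; R8 [hazmat_flag & restock_request -> order_received]; R11 [carrier_assigned -> route_local]; R17 [priority_ship & dock_ready -> manifest_closed]. Adds oversize_item, pick_ticket, payment_cleared, order_received, route_local, manifest_closed.
Round 2: R3 [order_received & payment_cleared -> fragile_item]; R5 [manifest_closed & priority_ship -> cond_1]; R10 [route_local & pick_ticket -> cond_5]; R12 [carrier_assigned & payment_cleared -> cond_6]. Adds fragile_item, cond_1, cond_5, cond_6.
Round 3: R7 [fragile_item & route_local -> insured]. Adds insured.
Round 4: R15 [insured & manifest_closed -> address_valid]. Adds address_valid.
Round 5: R2 [address_valid & oversize_item -> stock_available]. Adds stock_available.
stock_available first appears in round 5.

5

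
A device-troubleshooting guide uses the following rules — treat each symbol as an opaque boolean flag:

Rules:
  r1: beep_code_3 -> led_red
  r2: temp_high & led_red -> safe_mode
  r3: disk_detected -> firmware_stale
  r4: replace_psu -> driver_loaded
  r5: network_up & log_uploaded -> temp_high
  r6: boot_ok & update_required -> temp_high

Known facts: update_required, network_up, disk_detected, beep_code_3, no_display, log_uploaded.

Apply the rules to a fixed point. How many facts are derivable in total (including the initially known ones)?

Round 1: r1 [beep_code_3 -> led_red]; r3 [disk_detected -> firmware_stale]; r5 [network_up & log_uploaded -> temp_high]. New: led_red, firmware_stale, temp_high.
Round 2: r2 [temp_high & led_red -> safe_mode]. New: safe_mode.
Closure: {beep_code_3, disk_detected, firmware_stale, led_red, log_uploaded, network_up, no_display, safe_mode, temp_high, update_required} — 10 facts.

10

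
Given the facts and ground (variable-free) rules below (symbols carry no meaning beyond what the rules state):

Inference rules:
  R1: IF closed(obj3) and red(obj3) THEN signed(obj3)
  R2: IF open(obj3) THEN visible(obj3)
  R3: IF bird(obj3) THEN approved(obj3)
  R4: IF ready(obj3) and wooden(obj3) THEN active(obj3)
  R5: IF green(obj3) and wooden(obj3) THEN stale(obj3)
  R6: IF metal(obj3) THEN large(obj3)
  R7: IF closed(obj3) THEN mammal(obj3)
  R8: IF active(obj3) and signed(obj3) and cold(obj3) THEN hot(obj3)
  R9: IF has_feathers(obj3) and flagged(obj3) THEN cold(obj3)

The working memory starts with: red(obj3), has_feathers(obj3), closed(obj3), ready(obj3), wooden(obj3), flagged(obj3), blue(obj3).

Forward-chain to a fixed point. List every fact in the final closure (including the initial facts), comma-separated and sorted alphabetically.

Round 1: R1 [IF closed(obj3) and red(obj3) THEN signed(obj3)]; R4 [IF ready(obj3) and wooden(obj3) THEN active(obj3)]; R7 [IF closed(obj3) THEN mammal(obj3)]; R9 [IF has_feathers(obj3) and flagged(obj3) THEN cold(obj3)]. New: signed(obj3), active(obj3), mammal(obj3), cold(obj3).
Round 2: R8 [IF active(obj3) and signed(obj3) and cold(obj3) THEN hot(obj3)]. New: hot(obj3).

active(obj3), blue(obj3), closed(obj3), cold(obj3), flagged(obj3), has_feathers(obj3), hot(obj3), mammal(obj3), ready(obj3), red(obj3), signed(obj3), wooden(obj3)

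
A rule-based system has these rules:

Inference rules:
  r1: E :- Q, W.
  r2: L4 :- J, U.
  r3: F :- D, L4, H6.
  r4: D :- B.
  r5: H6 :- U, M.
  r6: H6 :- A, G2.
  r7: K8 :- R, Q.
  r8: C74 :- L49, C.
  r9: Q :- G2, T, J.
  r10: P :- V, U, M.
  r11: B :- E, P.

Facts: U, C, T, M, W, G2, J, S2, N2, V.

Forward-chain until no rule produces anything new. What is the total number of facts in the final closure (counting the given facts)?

18

[1] r2 [L4 :- J, U.]; r5 [H6 :- U, M.]; r9 [Q :- G2, T, J.]; r10 [P :- V, U, M.]. ⇒ new: L4, H6, Q, P.
[2] r1 [E :- Q, W.]. ⇒ new: E.
[3] r11 [B :- E, P.]. ⇒ new: B.
[4] r4 [D :- B.]. ⇒ new: D.
[5] r3 [F :- D, L4, H6.]. ⇒ new: F.
Closure: {B, C, D, E, F, G2, H6, J, L4, M, N2, P, Q, S2, T, U, V, W} — 18 facts.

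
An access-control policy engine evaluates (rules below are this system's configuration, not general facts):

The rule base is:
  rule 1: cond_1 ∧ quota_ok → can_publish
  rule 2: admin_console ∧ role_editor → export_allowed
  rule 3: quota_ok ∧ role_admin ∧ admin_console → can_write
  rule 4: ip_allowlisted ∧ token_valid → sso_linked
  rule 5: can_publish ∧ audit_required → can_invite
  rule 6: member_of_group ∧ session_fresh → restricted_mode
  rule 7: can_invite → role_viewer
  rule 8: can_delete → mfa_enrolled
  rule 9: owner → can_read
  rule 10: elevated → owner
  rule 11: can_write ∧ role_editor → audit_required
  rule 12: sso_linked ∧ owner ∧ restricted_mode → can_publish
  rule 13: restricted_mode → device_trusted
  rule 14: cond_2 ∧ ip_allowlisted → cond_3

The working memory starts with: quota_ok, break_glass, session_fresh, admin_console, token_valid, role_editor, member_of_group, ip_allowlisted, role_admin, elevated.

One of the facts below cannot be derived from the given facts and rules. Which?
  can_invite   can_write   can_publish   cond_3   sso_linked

cond_3

Round 1: rule 2 [admin_console ∧ role_editor → export_allowed]; rule 3 [quota_ok ∧ role_admin ∧ admin_console → can_write]; rule 4 [ip_allowlisted ∧ token_valid → sso_linked]; rule 6 [member_of_group ∧ session_fresh → restricted_mode]; rule 10 [elevated → owner]. Adds export_allowed, can_write, sso_linked, restricted_mode, owner.
Round 2: rule 9 [owner → can_read]; rule 11 [can_write ∧ role_editor → audit_required]; rule 12 [sso_linked ∧ owner ∧ restricted_mode → can_publish]; rule 13 [restricted_mode → device_trusted]. Adds can_read, audit_required, can_publish, device_trusted.
Round 3: rule 5 [can_publish ∧ audit_required → can_invite]. Adds can_invite.
Round 4: rule 7 [can_invite → role_viewer]. Adds role_viewer.
Derived: sso_linked (round 1), can_invite (round 3), can_publish (round 2), can_write (round 1). cond_3 never appears in any round.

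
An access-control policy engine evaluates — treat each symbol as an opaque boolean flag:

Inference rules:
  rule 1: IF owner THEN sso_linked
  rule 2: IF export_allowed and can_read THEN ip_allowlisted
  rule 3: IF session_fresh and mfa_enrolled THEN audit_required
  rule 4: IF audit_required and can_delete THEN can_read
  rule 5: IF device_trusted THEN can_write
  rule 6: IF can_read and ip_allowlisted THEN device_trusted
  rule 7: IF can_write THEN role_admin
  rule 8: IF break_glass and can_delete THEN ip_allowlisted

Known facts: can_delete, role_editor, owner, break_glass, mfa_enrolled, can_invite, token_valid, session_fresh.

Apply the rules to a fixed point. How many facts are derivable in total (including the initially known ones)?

15

Round 1: rule 1 [IF owner THEN sso_linked]; rule 3 [IF session_fresh and mfa_enrolled THEN audit_required]; rule 8 [IF break_glass and can_delete THEN ip_allowlisted]. New: sso_linked, audit_required, ip_allowlisted.
Round 2: rule 4 [IF audit_required and can_delete THEN can_read]. New: can_read.
Round 3: rule 6 [IF can_read and ip_allowlisted THEN device_trusted]. New: device_trusted.
Round 4: rule 5 [IF device_trusted THEN can_write]. New: can_write.
Round 5: rule 7 [IF can_write THEN role_admin]. New: role_admin.
Closure: {audit_required, break_glass, can_delete, can_invite, can_read, can_write, device_trusted, ip_allowlisted, mfa_enrolled, owner, role_admin, role_editor, session_fresh, sso_linked, token_valid} — 15 facts.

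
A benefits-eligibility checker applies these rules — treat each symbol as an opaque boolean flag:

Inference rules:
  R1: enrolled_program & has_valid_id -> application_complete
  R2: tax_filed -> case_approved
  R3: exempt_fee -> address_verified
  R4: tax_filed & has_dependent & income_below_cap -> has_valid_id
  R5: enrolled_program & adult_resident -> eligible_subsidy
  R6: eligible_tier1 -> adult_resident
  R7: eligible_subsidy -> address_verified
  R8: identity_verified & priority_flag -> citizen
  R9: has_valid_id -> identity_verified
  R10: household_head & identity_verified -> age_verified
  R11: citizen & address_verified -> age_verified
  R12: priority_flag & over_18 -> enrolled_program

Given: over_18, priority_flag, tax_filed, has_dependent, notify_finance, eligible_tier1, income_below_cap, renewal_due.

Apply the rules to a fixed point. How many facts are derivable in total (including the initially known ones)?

18

Round 1 fires R2, R4, R6, R12, giving case_approved, has_valid_id, adult_resident, enrolled_program.
Round 2 fires R1, R5, R9, giving application_complete, eligible_subsidy, identity_verified.
Round 3 fires R7, R8, giving address_verified, citizen.
Round 4 fires R11, giving age_verified.
Closure: {address_verified, adult_resident, age_verified, application_complete, case_approved, citizen, eligible_subsidy, eligible_tier1, enrolled_program, has_dependent, has_valid_id, identity_verified, income_below_cap, notify_finance, over_18, priority_flag, renewal_due, tax_filed} — 18 facts.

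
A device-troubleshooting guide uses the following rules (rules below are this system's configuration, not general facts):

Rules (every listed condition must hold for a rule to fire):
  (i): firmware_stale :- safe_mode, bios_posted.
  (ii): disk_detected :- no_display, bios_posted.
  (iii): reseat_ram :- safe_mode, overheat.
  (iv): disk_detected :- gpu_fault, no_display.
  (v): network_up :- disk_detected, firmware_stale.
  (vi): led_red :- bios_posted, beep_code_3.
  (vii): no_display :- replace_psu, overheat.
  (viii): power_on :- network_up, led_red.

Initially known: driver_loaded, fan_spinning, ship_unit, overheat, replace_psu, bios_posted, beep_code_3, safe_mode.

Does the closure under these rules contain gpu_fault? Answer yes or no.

no

Round 1 — (i), (iii), (vi), (vii), derive firmware_stale, reseat_ram, led_red, no_display.
Round 2 — (ii), derive disk_detected.
Round 3 — (v), derive network_up.
Round 4 — (viii), derive power_on.
Fixed point reached. No rule has gpu_fault as a consequent, and it is not given.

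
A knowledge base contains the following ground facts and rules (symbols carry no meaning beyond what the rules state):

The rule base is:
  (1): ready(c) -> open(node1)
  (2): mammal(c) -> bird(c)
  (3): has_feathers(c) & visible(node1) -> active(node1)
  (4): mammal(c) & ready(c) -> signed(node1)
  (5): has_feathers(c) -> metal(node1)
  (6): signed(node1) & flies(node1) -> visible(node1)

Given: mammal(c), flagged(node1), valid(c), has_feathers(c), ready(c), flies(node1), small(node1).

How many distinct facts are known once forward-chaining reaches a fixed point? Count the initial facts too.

13

Round 1 fires (1), (2), (4), (5), giving open(node1), bird(c), signed(node1), metal(node1).
Round 2 fires (6), giving visible(node1).
Round 3 fires (3), giving active(node1).
Closure: {active(node1), bird(c), flagged(node1), flies(node1), has_feathers(c), mammal(c), metal(node1), open(node1), ready(c), signed(node1), small(node1), valid(c), visible(node1)} — 13 facts.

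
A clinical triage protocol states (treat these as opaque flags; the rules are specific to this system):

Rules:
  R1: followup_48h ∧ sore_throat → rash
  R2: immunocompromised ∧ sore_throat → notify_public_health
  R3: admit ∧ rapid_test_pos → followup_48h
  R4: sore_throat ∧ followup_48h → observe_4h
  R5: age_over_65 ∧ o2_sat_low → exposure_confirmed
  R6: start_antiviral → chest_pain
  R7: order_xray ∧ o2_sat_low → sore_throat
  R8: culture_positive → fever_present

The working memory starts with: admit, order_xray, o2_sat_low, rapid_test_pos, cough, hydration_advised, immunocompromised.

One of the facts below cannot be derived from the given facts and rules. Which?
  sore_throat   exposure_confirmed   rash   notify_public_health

exposure_confirmed

[1] R3 [admit ∧ rapid_test_pos → followup_48h]; R7 [order_xray ∧ o2_sat_low → sore_throat]. ⇒ new: followup_48h, sore_throat.
[2] R1 [followup_48h ∧ sore_throat → rash]; R2 [immunocompromised ∧ sore_throat → notify_public_health]; R4 [sore_throat ∧ followup_48h → observe_4h]. ⇒ new: rash, notify_public_health, observe_4h.
Derived: notify_public_health (round 2), rash (round 2), sore_throat (round 1). exposure_confirmed never appears in any round.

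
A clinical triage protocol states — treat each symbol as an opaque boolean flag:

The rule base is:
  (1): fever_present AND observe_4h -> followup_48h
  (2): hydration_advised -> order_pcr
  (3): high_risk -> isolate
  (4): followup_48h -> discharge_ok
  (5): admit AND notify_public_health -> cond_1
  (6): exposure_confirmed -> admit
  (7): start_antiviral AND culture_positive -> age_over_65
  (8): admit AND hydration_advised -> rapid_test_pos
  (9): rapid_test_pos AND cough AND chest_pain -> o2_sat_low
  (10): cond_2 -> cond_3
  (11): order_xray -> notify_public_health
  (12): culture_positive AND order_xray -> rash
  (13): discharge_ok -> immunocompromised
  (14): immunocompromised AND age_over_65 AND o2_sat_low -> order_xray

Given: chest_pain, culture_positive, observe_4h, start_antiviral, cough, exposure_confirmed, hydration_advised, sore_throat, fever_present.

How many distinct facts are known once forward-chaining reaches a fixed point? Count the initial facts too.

21

Round 1 — (1), (2), (6), (7), derive followup_48h, order_pcr, admit, age_over_65.
Round 2 — (4), (8), derive discharge_ok, rapid_test_pos.
Round 3 — (9), (13), derive o2_sat_low, immunocompromised.
Round 4 — (14), derive order_xray.
Round 5 — (11), (12), derive notify_public_health, rash.
Round 6 — (5), derive cond_1.
Closure: {admit, age_over_65, chest_pain, cond_1, cough, culture_positive, discharge_ok, exposure_confirmed, fever_present, followup_48h, hydration_advised, immunocompromised, notify_public_health, o2_sat_low, observe_4h, order_pcr, order_xray, rapid_test_pos, rash, sore_throat, start_antiviral} — 21 facts.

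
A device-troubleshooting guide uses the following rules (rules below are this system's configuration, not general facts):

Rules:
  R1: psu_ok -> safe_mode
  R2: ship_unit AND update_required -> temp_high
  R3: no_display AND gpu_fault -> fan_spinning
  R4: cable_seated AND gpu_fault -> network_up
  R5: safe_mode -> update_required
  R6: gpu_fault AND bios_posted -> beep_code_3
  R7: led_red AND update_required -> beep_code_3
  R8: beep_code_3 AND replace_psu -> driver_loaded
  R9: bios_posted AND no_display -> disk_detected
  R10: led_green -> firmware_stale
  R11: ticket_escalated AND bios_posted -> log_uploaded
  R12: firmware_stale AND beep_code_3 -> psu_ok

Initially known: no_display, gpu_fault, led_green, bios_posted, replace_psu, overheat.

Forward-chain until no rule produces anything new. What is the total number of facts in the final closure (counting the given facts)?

14

Round 1: R3 [no_display AND gpu_fault -> fan_spinning]; R6 [gpu_fault AND bios_posted -> beep_code_3]; R9 [bios_posted AND no_display -> disk_detected]; R10 [led_green -> firmware_stale]. Adds fan_spinning, beep_code_3, disk_detected, firmware_stale.
Round 2: R8 [beep_code_3 AND replace_psu -> driver_loaded]; R12 [firmware_stale AND beep_code_3 -> psu_ok]. Adds driver_loaded, psu_ok.
Round 3: R1 [psu_ok -> safe_mode]. Adds safe_mode.
Round 4: R5 [safe_mode -> update_required]. Adds update_required.
Closure: {beep_code_3, bios_posted, disk_detected, driver_loaded, fan_spinning, firmware_stale, gpu_fault, led_green, no_display, overheat, psu_ok, replace_psu, safe_mode, update_required} — 14 facts.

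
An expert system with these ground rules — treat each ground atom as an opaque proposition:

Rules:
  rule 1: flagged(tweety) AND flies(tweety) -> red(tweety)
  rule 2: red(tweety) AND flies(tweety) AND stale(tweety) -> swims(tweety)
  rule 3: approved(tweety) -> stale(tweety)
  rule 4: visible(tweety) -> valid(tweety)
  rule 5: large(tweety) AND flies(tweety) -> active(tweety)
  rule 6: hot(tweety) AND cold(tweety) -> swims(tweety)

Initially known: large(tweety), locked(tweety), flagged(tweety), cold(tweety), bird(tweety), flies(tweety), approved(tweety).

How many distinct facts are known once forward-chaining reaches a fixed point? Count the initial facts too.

Round 1: rule 1 [flagged(tweety) AND flies(tweety) -> red(tweety)]; rule 3 [approved(tweety) -> stale(tweety)]; rule 5 [large(tweety) AND flies(tweety) -> active(tweety)]. New: red(tweety), stale(tweety), active(tweety).
Round 2: rule 2 [red(tweety) AND flies(tweety) AND stale(tweety) -> swims(tweety)]. New: swims(tweety).
Closure: {active(tweety), approved(tweety), bird(tweety), cold(tweety), flagged(tweety), flies(tweety), large(tweety), locked(tweety), red(tweety), stale(tweety), swims(tweety)} — 11 facts.

11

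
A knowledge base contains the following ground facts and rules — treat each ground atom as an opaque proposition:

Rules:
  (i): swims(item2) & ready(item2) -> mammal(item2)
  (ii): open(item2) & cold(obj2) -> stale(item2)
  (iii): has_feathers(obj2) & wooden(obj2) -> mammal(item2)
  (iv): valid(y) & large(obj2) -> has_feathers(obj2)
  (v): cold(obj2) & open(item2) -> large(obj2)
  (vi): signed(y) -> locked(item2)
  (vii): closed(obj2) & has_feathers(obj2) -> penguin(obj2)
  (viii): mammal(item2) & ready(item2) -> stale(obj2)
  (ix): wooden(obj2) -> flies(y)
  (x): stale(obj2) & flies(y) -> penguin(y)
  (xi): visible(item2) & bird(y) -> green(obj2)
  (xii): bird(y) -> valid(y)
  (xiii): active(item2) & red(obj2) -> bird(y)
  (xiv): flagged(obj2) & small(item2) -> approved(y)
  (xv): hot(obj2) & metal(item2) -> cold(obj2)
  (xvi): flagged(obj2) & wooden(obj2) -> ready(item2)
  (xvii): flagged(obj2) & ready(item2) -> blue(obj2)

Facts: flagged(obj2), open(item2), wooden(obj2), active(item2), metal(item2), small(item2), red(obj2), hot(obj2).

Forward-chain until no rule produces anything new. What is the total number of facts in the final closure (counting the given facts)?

21

Round 1: (ix) [wooden(obj2) -> flies(y)]; (xiii) [active(item2) & red(obj2) -> bird(y)]; (xiv) [flagged(obj2) & small(item2) -> approved(y)]; (xv) [hot(obj2) & metal(item2) -> cold(obj2)]; (xvi) [flagged(obj2) & wooden(obj2) -> ready(item2)]. Adds flies(y), bird(y), approved(y), cold(obj2), ready(item2).
Round 2: (ii) [open(item2) & cold(obj2) -> stale(item2)]; (v) [cold(obj2) & open(item2) -> large(obj2)]; (xii) [bird(y) -> valid(y)]; (xvii) [flagged(obj2) & ready(item2) -> blue(obj2)]. Adds stale(item2), large(obj2), valid(y), blue(obj2).
Round 3: (iv) [valid(y) & large(obj2) -> has_feathers(obj2)]. Adds has_feathers(obj2).
Round 4: (iii) [has_feathers(obj2) & wooden(obj2) -> mammal(item2)]. Adds mammal(item2).
Round 5: (viii) [mammal(item2) & ready(item2) -> stale(obj2)]. Adds stale(obj2).
Round 6: (x) [stale(obj2) & flies(y) -> penguin(y)]. Adds penguin(y).
Closure: {active(item2), approved(y), bird(y), blue(obj2), cold(obj2), flagged(obj2), flies(y), has_feathers(obj2), hot(obj2), large(obj2), mammal(item2), metal(item2), open(item2), penguin(y), ready(item2), red(obj2), small(item2), stale(item2), stale(obj2), valid(y), wooden(obj2)} — 21 facts.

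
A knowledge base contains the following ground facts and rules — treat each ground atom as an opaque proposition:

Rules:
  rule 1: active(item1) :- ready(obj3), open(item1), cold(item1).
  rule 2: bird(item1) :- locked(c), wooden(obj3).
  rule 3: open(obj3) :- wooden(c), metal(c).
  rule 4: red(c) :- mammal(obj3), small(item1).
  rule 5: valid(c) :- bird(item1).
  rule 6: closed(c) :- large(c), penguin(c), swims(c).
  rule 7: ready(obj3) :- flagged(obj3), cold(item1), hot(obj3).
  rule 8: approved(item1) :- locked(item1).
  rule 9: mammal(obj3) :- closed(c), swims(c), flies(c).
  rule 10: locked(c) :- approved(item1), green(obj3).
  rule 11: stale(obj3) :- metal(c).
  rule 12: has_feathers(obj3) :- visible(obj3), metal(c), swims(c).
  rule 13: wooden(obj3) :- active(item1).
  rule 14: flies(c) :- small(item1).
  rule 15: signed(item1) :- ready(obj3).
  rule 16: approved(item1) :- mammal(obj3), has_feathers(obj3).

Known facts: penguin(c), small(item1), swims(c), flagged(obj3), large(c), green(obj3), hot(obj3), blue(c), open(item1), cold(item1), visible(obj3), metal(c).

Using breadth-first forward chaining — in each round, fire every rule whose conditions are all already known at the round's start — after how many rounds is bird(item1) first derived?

[1] rule 6 [closed(c) :- large(c), penguin(c), swims(c).]; rule 7 [ready(obj3) :- flagged(obj3), cold(item1), hot(obj3).]; rule 11 [stale(obj3) :- metal(c).]; rule 12 [has_feathers(obj3) :- visible(obj3), metal(c), swims(c).]; rule 14 [flies(c) :- small(item1).]. ⇒ new: closed(c), ready(obj3), stale(obj3), has_feathers(obj3), flies(c).
[2] rule 1 [active(item1) :- ready(obj3), open(item1), cold(item1).]; rule 9 [mammal(obj3) :- closed(c), swims(c), flies(c).]; rule 15 [signed(item1) :- ready(obj3).]. ⇒ new: active(item1), mammal(obj3), signed(item1).
[3] rule 4 [red(c) :- mammal(obj3), small(item1).]; rule 13 [wooden(obj3) :- active(item1).]; rule 16 [approved(item1) :- mammal(obj3), has_feathers(obj3).]. ⇒ new: red(c), wooden(obj3), approved(item1).
[4] rule 10 [locked(c) :- approved(item1), green(obj3).]. ⇒ new: locked(c).
[5] rule 2 [bird(item1) :- locked(c), wooden(obj3).]. ⇒ new: bird(item1).
bird(item1) first appears in round 5.

5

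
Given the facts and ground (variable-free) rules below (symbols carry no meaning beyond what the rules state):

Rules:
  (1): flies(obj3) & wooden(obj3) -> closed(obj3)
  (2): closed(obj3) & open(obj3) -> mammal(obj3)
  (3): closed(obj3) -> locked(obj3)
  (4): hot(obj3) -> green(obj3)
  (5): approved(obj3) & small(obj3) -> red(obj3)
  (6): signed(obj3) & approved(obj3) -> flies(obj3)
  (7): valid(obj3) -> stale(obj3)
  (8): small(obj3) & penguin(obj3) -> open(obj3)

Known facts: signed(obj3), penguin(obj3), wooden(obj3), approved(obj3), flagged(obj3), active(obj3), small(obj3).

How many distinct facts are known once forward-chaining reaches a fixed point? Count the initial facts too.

[1] (5) [approved(obj3) & small(obj3) -> red(obj3)]; (6) [signed(obj3) & approved(obj3) -> flies(obj3)]; (8) [small(obj3) & penguin(obj3) -> open(obj3)]. ⇒ new: red(obj3), flies(obj3), open(obj3).
[2] (1) [flies(obj3) & wooden(obj3) -> closed(obj3)]. ⇒ new: closed(obj3).
[3] (2) [closed(obj3) & open(obj3) -> mammal(obj3)]; (3) [closed(obj3) -> locked(obj3)]. ⇒ new: mammal(obj3), locked(obj3).
Closure: {active(obj3), approved(obj3), closed(obj3), flagged(obj3), flies(obj3), locked(obj3), mammal(obj3), open(obj3), penguin(obj3), red(obj3), signed(obj3), small(obj3), wooden(obj3)} — 13 facts.

13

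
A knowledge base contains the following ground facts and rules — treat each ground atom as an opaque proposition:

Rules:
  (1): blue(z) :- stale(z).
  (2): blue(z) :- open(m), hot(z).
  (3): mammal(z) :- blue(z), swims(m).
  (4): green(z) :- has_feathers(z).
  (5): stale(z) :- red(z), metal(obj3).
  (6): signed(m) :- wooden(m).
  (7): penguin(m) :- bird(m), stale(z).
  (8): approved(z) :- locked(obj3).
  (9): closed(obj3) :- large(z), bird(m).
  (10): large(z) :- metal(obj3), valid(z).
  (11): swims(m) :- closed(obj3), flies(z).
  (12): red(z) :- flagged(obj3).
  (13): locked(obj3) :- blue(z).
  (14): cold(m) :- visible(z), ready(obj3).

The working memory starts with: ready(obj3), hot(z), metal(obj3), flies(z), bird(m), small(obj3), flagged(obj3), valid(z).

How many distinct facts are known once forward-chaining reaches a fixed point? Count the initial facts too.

[1] (10) [large(z) :- metal(obj3), valid(z).]; (12) [red(z) :- flagged(obj3).]. ⇒ new: large(z), red(z).
[2] (5) [stale(z) :- red(z), metal(obj3).]; (9) [closed(obj3) :- large(z), bird(m).]. ⇒ new: stale(z), closed(obj3).
[3] (1) [blue(z) :- stale(z).]; (7) [penguin(m) :- bird(m), stale(z).]; (11) [swims(m) :- closed(obj3), flies(z).]. ⇒ new: blue(z), penguin(m), swims(m).
[4] (3) [mammal(z) :- blue(z), swims(m).]; (13) [locked(obj3) :- blue(z).]. ⇒ new: mammal(z), locked(obj3).
[5] (8) [approved(z) :- locked(obj3).]. ⇒ new: approved(z).
Closure: {approved(z), bird(m), blue(z), closed(obj3), flagged(obj3), flies(z), hot(z), large(z), locked(obj3), mammal(z), metal(obj3), penguin(m), ready(obj3), red(z), small(obj3), stale(z), swims(m), valid(z)} — 18 facts.

18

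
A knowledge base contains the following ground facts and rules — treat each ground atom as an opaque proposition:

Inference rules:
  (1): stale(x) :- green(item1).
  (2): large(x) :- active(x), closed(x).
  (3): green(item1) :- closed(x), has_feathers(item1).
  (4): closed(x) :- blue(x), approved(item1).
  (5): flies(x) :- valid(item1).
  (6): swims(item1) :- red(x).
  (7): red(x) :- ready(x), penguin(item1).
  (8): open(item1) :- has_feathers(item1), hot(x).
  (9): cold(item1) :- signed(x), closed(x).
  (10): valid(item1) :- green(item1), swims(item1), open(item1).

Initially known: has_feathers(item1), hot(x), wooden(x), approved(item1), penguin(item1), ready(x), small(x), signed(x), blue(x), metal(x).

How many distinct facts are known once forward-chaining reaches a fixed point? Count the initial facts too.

19

Round 1: (4) [closed(x) :- blue(x), approved(item1).]; (7) [red(x) :- ready(x), penguin(item1).]; (8) [open(item1) :- has_feathers(item1), hot(x).]. Adds closed(x), red(x), open(item1).
Round 2: (3) [green(item1) :- closed(x), has_feathers(item1).]; (6) [swims(item1) :- red(x).]; (9) [cold(item1) :- signed(x), closed(x).]. Adds green(item1), swims(item1), cold(item1).
Round 3: (1) [stale(x) :- green(item1).]; (10) [valid(item1) :- green(item1), swims(item1), open(item1).]. Adds stale(x), valid(item1).
Round 4: (5) [flies(x) :- valid(item1).]. Adds flies(x).
Closure: {approved(item1), blue(x), closed(x), cold(item1), flies(x), green(item1), has_feathers(item1), hot(x), metal(x), open(item1), penguin(item1), ready(x), red(x), signed(x), small(x), stale(x), swims(item1), valid(item1), wooden(x)} — 19 facts.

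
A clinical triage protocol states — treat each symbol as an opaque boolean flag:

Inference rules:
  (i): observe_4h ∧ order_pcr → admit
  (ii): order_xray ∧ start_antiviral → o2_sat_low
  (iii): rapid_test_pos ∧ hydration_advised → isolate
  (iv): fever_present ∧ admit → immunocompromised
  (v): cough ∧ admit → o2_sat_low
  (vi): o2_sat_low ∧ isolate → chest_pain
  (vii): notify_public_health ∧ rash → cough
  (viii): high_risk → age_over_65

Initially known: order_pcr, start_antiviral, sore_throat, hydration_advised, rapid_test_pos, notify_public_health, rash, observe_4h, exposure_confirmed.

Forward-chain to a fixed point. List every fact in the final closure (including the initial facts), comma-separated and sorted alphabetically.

[1] (i) [observe_4h ∧ order_pcr → admit]; (iii) [rapid_test_pos ∧ hydration_advised → isolate]; (vii) [notify_public_health ∧ rash → cough]. ⇒ new: admit, isolate, cough.
[2] (v) [cough ∧ admit → o2_sat_low]. ⇒ new: o2_sat_low.
[3] (vi) [o2_sat_low ∧ isolate → chest_pain]. ⇒ new: chest_pain.

admit, chest_pain, cough, exposure_confirmed, hydration_advised, isolate, notify_public_health, o2_sat_low, observe_4h, order_pcr, rapid_test_pos, rash, sore_throat, start_antiviral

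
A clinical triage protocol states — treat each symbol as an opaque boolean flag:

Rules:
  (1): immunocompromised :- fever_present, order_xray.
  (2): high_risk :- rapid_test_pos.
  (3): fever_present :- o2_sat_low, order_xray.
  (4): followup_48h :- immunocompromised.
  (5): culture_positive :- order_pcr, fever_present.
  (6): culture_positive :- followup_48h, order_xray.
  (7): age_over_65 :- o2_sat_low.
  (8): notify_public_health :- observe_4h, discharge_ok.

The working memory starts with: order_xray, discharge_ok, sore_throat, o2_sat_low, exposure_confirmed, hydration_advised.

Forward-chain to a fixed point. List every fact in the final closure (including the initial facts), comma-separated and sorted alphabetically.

age_over_65, culture_positive, discharge_ok, exposure_confirmed, fever_present, followup_48h, hydration_advised, immunocompromised, o2_sat_low, order_xray, sore_throat

Round 1 — (3), (7), derive fever_present, age_over_65.
Round 2 — (1), derive immunocompromised.
Round 3 — (4), derive followup_48h.
Round 4 — (6), derive culture_positive.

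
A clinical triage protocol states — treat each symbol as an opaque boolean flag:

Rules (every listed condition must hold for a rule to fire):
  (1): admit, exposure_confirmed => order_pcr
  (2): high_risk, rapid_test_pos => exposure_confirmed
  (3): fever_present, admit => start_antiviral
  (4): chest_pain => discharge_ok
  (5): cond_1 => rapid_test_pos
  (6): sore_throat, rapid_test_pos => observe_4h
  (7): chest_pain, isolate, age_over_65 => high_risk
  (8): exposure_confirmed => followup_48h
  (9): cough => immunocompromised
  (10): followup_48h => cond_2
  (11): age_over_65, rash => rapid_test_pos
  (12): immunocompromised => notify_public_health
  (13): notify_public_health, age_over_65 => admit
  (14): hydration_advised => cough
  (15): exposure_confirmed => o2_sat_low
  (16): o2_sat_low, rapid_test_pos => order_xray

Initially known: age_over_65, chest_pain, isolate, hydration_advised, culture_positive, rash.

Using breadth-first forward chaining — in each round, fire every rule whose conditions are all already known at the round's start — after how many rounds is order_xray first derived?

4

Round 1 — (4), (7), (11), (14), derive discharge_ok, high_risk, rapid_test_pos, cough.
Round 2 — (2), (9), derive exposure_confirmed, immunocompromised.
Round 3 — (8), (12), (15), derive followup_48h, notify_public_health, o2_sat_low.
Round 4 — (10), (13), (16), derive cond_2, admit, order_xray.
order_xray first appears in round 4.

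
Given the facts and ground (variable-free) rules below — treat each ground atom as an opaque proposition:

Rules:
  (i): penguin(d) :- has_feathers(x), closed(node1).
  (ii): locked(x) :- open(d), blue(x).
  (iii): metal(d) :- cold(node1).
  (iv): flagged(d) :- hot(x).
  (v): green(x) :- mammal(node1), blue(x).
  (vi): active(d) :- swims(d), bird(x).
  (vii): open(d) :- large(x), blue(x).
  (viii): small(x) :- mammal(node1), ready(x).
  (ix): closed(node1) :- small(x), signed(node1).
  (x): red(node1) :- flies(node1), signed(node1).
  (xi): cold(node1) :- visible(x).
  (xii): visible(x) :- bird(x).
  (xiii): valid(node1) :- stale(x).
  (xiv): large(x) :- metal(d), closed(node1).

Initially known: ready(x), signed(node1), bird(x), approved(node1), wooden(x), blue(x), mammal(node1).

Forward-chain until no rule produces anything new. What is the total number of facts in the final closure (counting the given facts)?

Round 1: (v) [green(x) :- mammal(node1), blue(x).]; (viii) [small(x) :- mammal(node1), ready(x).]; (xii) [visible(x) :- bird(x).]. Adds green(x), small(x), visible(x).
Round 2: (ix) [closed(node1) :- small(x), signed(node1).]; (xi) [cold(node1) :- visible(x).]. Adds closed(node1), cold(node1).
Round 3: (iii) [metal(d) :- cold(node1).]. Adds metal(d).
Round 4: (xiv) [large(x) :- metal(d), closed(node1).]. Adds large(x).
Round 5: (vii) [open(d) :- large(x), blue(x).]. Adds open(d).
Round 6: (ii) [locked(x) :- open(d), blue(x).]. Adds locked(x).
Closure: {approved(node1), bird(x), blue(x), closed(node1), cold(node1), green(x), large(x), locked(x), mammal(node1), metal(d), open(d), ready(x), signed(node1), small(x), visible(x), wooden(x)} — 16 facts.

16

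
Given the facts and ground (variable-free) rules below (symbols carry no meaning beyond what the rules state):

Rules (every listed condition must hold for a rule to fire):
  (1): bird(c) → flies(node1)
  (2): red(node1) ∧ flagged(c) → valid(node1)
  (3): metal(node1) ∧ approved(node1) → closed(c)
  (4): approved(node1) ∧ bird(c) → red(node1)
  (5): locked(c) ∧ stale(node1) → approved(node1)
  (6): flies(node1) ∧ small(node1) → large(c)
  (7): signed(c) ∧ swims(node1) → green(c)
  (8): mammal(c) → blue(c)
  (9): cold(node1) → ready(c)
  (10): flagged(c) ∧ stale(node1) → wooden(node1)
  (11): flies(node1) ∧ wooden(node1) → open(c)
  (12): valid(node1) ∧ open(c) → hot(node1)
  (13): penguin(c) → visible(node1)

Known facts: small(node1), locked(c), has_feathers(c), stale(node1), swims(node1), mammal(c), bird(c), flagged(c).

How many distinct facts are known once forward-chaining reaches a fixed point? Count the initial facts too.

Round 1 — (1), (5), (8), (10), derive flies(node1), approved(node1), blue(c), wooden(node1).
Round 2 — (4), (6), (11), derive red(node1), large(c), open(c).
Round 3 — (2), derive valid(node1).
Round 4 — (12), derive hot(node1).
Closure: {approved(node1), bird(c), blue(c), flagged(c), flies(node1), has_feathers(c), hot(node1), large(c), locked(c), mammal(c), open(c), red(node1), small(node1), stale(node1), swims(node1), valid(node1), wooden(node1)} — 17 facts.

17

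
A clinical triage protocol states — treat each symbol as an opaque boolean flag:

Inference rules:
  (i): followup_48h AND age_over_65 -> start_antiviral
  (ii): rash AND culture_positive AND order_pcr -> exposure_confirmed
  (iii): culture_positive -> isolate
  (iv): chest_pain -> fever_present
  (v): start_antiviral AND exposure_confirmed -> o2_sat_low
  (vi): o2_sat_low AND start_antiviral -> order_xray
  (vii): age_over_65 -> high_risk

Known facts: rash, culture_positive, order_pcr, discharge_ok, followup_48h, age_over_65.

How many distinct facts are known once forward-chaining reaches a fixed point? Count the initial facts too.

12

[1] (i) [followup_48h AND age_over_65 -> start_antiviral]; (ii) [rash AND culture_positive AND order_pcr -> exposure_confirmed]; (iii) [culture_positive -> isolate]; (vii) [age_over_65 -> high_risk]. ⇒ new: start_antiviral, exposure_confirmed, isolate, high_risk.
[2] (v) [start_antiviral AND exposure_confirmed -> o2_sat_low]. ⇒ new: o2_sat_low.
[3] (vi) [o2_sat_low AND start_antiviral -> order_xray]. ⇒ new: order_xray.
Closure: {age_over_65, culture_positive, discharge_ok, exposure_confirmed, followup_48h, high_risk, isolate, o2_sat_low, order_pcr, order_xray, rash, start_antiviral} — 12 facts.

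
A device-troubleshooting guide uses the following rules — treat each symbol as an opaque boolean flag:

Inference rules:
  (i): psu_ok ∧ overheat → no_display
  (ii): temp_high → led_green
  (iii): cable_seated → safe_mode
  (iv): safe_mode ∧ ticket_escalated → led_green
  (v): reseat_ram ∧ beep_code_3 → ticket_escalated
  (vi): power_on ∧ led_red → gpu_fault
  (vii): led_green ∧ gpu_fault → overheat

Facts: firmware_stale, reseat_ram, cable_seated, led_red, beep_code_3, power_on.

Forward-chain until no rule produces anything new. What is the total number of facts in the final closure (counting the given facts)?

11

Round 1 fires (iii), (v), (vi), giving safe_mode, ticket_escalated, gpu_fault.
Round 2 fires (iv), giving led_green.
Round 3 fires (vii), giving overheat.
Closure: {beep_code_3, cable_seated, firmware_stale, gpu_fault, led_green, led_red, overheat, power_on, reseat_ram, safe_mode, ticket_escalated} — 11 facts.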